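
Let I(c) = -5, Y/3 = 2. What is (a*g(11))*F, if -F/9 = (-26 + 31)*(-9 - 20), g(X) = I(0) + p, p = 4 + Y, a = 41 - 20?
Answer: 137025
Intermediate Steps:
Y = 6 (Y = 3*2 = 6)
a = 21
p = 10 (p = 4 + 6 = 10)
g(X) = 5 (g(X) = -5 + 10 = 5)
F = 1305 (F = -9*(-26 + 31)*(-9 - 20) = -45*(-29) = -9*(-145) = 1305)
(a*g(11))*F = (21*5)*1305 = 105*1305 = 137025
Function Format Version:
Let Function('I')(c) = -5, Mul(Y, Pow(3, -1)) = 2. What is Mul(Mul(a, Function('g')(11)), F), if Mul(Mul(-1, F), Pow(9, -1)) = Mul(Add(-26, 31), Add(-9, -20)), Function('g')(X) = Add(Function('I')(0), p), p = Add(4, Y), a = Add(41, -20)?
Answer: 137025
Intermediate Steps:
Y = 6 (Y = Mul(3, 2) = 6)
a = 21
p = 10 (p = Add(4, 6) = 10)
Function('g')(X) = 5 (Function('g')(X) = Add(-5, 10) = 5)
F = 1305 (F = Mul(-9, Mul(Add(-26, 31), Add(-9, -20))) = Mul(-9, Mul(5, -29)) = Mul(-9, -145) = 1305)
Mul(Mul(a, Function('g')(11)), F) = Mul(Mul(21, 5), 1305) = Mul(105, 1305) = 137025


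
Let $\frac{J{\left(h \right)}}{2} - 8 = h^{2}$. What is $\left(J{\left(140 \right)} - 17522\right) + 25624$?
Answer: $47318$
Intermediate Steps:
$J{\left(h \right)} = 16 + 2 h^{2}$
$\left(J{\left(140 \right)} - 17522\right) + 25624 = \left(\left(16 + 2 \cdot 140^{2}\right) - 17522\right) + 25624 = \left(\left(16 + 2 \cdot 19600\right) + \left(-16176 + \left(-8270 + 6924\right)\right)\right) + 25624 = \left(\left(16 + 39200\right) - 17522\right) + 25624 = \left(39216 - 17522\right) + 25624 = 21694 + 25624 = 47318$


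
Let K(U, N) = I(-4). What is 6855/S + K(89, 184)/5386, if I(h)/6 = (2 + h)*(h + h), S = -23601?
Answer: -5775889/21185831 ≈ -0.27263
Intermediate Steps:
I(h) = 12*h*(2 + h) (I(h) = 6*((2 + h)*(h + h)) = 6*((2 + h)*(2*h)) = 6*(2*h*(2 + h)) = 12*h*(2 + h))
K(U, N) = 96 (K(U, N) = 12*(-4)*(2 - 4) = 12*(-4)*(-2) = 96)
6855/S + K(89, 184)/5386 = 6855/(-23601) + 96/5386 = 6855*(-1/23601) + 96*(1/5386) = -2285/7867 + 48/2693 = -5775889/21185831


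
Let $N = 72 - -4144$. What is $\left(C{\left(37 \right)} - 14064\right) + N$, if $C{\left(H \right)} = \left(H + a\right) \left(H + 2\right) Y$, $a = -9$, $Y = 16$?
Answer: $7624$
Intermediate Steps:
$N = 4216$ ($N = 72 + 4144 = 4216$)
$C{\left(H \right)} = 16 \left(-9 + H\right) \left(2 + H\right)$ ($C{\left(H \right)} = \left(H - 9\right) \left(H + 2\right) 16 = \left(-9 + H\right) \left(2 + H\right) 16 = 16 \left(-9 + H\right) \left(2 + H\right)$)
$\left(C{\left(37 \right)} - 14064\right) + N = \left(\left(-288 - 4144 + 16 \cdot 37^{2}\right) - 14064\right) + 4216 = \left(\left(-288 - 4144 + 16 \cdot 1369\right) - 14064\right) + 4216 = \left(\left(-288 - 4144 + 21904\right) - 14064\right) + 4216 = \left(17472 - 14064\right) + 4216 = 3408 + 4216 = 7624$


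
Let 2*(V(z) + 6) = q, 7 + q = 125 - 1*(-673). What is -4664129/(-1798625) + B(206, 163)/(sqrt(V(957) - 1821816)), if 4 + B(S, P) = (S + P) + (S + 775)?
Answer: 4664129/1798625 - 1346*I*sqrt(7285706)/3642853 ≈ 2.5932 - 0.99733*I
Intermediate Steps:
B(S, P) = 771 + P + 2*S (B(S, P) = -4 + ((S + P) + (S + 775)) = -4 + ((P + S) + (775 + S)) = -4 + (775 + P + 2*S) = 771 + P + 2*S)
q = 791 (q = -7 + (125 - 1*(-673)) = -7 + (125 + 673) = -7 + 798 = 791)
V(z) = 779/2 (V(z) = -6 + (1/2)*791 = -6 + 791/2 = 779/2)
-4664129/(-1798625) + B(206, 163)/(sqrt(V(957) - 1821816)) = -4664129/(-1798625) + (771 + 163 + 2*206)/(sqrt(779/2 - 1821816)) = -4664129*(-1/1798625) + (771 + 163 + 412)/(sqrt(-3642853/2)) = 4664129/1798625 + 1346/((I*sqrt(7285706)/2)) = 4664129/1798625 + 1346*(-I*sqrt(7285706)/3642853) = 4664129/1798625 - 1346*I*sqrt(7285706)/3642853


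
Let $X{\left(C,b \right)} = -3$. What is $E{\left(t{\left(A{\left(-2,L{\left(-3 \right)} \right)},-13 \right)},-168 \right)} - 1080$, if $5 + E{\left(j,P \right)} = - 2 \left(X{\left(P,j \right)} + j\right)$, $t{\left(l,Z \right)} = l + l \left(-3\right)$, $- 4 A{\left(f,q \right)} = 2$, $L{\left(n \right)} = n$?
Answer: $-1081$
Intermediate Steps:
$A{\left(f,q \right)} = - \frac{1}{2}$ ($A{\left(f,q \right)} = \left(- \frac{1}{4}\right) 2 = - \frac{1}{2}$)
$t{\left(l,Z \right)} = - 2 l$ ($t{\left(l,Z \right)} = l - 3 l = - 2 l$)
$E{\left(j,P \right)} = 1 - 2 j$ ($E{\left(j,P \right)} = -5 - 2 \left(-3 + j\right) = -5 - \left(-6 + 2 j\right) = 1 - 2 j$)
$E{\left(t{\left(A{\left(-2,L{\left(-3 \right)} \right)},-13 \right)},-168 \right)} - 1080 = \left(1 - 2 \left(\left(-2\right) \left(- \frac{1}{2}\right)\right)\right) - 1080 = \left(1 - 2\right) - 1080 = -1 - 1080 = -1081$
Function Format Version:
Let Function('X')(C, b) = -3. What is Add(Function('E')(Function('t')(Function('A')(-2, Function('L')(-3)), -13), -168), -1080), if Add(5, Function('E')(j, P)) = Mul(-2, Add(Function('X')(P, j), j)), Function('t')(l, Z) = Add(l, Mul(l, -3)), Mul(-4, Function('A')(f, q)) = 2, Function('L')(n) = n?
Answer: -1081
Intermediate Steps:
Function('A')(f, q) = Rational(-1, 2) (Function('A')(f, q) = Mul(Rational(-1, 4), 2) = Rational(-1, 2))
Function('t')(l, Z) = Mul(-2, l) (Function('t')(l, Z) = Add(l, Mul(-3, l)) = Mul(-2, l))
Function('E')(j, P) = Add(1, Mul(-2, j)) (Function('E')(j, P) = Add(-5, Mul(-2, Add(-3, j))) = Add(-5, Add(6, Mul(-2, j))) = Add(1, Mul(-2, j)))
Add(Function('E')(Function('t')(Function('A')(-2, Function('L')(-3)), -13), -168), -1080) = Add(Add(1, Mul(-2, Mul(-2, Rational(-1, 2)))), -1080) = Add(Add(1, Mul(-2, 1)), -1080) = Add(Add(1, -2), -1080) = Add(-1, -1080) = -1081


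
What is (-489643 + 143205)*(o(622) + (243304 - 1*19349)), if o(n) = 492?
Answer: -77756969786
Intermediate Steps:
(-489643 + 143205)*(o(622) + (243304 - 1*19349)) = (-489643 + 143205)*(492 + (243304 - 1*19349)) = -346438*(492 + (243304 - 19349)) = -346438*(492 + 223955) = -346438*224447 = -77756969786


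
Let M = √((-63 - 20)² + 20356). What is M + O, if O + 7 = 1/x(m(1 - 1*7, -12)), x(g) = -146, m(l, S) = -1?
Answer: -1023/146 + √27245 ≈ 158.05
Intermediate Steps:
M = √27245 (M = √((-83)² + 20356) = √(6889 + 20356) = √27245 ≈ 165.06)
O = -1023/146 (O = -7 + 1/(-146) = -7 - 1/146 = -1023/146 ≈ -7.0069)
M + O = √27245 - 1023/146 = -1023/146 + √27245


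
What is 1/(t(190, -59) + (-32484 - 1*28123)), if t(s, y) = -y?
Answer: -1/60548 ≈ -1.6516e-5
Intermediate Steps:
1/(t(190, -59) + (-32484 - 1*28123)) = 1/(-1*(-59) + (-32484 - 1*28123)) = 1/(59 + (-32484 - 28123)) = 1/(59 - 60607) = 1/(-60548) = -1/60548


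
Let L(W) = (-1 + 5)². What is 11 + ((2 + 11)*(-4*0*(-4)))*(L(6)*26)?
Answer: 11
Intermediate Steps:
L(W) = 16 (L(W) = 4² = 16)
11 + ((2 + 11)*(-4*0*(-4)))*(L(6)*26) = 11 + ((2 + 11)*(-4*0*(-4)))*(16*26) = 11 + (13*(0*(-4)))*416 = 11 + (13*0)*416 = 11 + 0*416 = 11 + 0 = 11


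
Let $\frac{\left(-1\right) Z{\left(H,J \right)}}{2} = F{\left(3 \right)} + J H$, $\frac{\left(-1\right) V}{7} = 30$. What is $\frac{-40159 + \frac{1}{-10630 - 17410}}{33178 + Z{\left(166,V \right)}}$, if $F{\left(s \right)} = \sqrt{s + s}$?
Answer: $- \frac{57934576615089}{148443737287600} - \frac{1126058361 \sqrt{6}}{148443737287600} \approx -0.3903$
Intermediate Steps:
$V = -210$ ($V = \left(-7\right) 30 = -210$)
$F{\left(s \right)} = \sqrt{2} \sqrt{s}$ ($F{\left(s \right)} = \sqrt{2 s} = \sqrt{2} \sqrt{s}$)
$Z{\left(H,J \right)} = - 2 \sqrt{6} - 2 H J$ ($Z{\left(H,J \right)} = - 2 \left(\sqrt{2} \sqrt{3} + J H\right) = - 2 \left(\sqrt{6} + H J\right) = - 2 \sqrt{6} - 2 H J$)
$\frac{-40159 + \frac{1}{-10630 - 17410}}{33178 + Z{\left(166,V \right)}} = \frac{-40159 + \frac{1}{-10630 - 17410}}{33178 - \left(-69720 + 2 \sqrt{6}\right)} = \frac{-40159 + \frac{1}{-28040}}{33178 + \left(- 2 \sqrt{6} + 69720\right)} = \frac{-40159 - \frac{1}{28040}}{33178 + \left(69720 - 2 \sqrt{6}\right)} = - \frac{1126058361}{28040 \left(102898 - 2 \sqrt{6}\right)}$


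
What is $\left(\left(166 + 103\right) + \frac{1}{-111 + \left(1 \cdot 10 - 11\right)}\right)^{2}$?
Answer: $\frac{907636129}{12544} \approx 72356.0$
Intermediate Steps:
$\left(\left(166 + 103\right) + \frac{1}{-111 + \left(1 \cdot 10 - 11\right)}\right)^{2} = \left(269 + \frac{1}{-111 + \left(10 - 11\right)}\right)^{2} = \left(269 + \frac{1}{-111 - 1}\right)^{2} = \left(269 + \frac{1}{-112}\right)^{2} = \left(269 - \frac{1}{112}\right)^{2} = \left(\frac{30127}{112}\right)^{2} = \frac{907636129}{12544}$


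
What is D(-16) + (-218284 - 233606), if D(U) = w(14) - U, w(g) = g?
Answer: -451860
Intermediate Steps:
D(U) = 14 - U
D(-16) + (-218284 - 233606) = (14 - 1*(-16)) + (-218284 - 233606) = (14 + 16) - 451890 = 30 - 451890 = -451860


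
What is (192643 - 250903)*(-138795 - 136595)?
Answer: 16044221400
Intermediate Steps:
(192643 - 250903)*(-138795 - 136595) = -58260*(-275390) = 16044221400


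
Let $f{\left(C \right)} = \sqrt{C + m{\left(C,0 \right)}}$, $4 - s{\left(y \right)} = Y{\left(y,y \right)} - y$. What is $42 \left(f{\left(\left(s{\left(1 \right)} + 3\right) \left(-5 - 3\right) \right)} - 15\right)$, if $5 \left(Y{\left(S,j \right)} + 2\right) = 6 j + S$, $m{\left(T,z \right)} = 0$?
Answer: $-630 + \frac{84 i \sqrt{430}}{5} \approx -630.0 + 348.37 i$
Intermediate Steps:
$Y{\left(S,j \right)} = -2 + \frac{S}{5} + \frac{6 j}{5}$ ($Y{\left(S,j \right)} = -2 + \frac{6 j + S}{5} = -2 + \frac{S + 6 j}{5} = -2 + \left(\frac{S}{5} + \frac{6 j}{5}\right) = -2 + \frac{S}{5} + \frac{6 j}{5}$)
$s{\left(y \right)} = 6 - \frac{2 y}{5}$ ($s{\left(y \right)} = 4 - \left(\left(-2 + \frac{y}{5} + \frac{6 y}{5}\right) - y\right) = 4 - \left(\left(-2 + \frac{7 y}{5}\right) - y\right) = 4 - \left(-2 + \frac{2 y}{5}\right) = 6 - \frac{2 y}{5}$)
$f{\left(C \right)} = \sqrt{C}$ ($f{\left(C \right)} = \sqrt{C + 0} = \sqrt{C}$)
$42 \left(f{\left(\left(s{\left(1 \right)} + 3\right) \left(-5 - 3\right) \right)} - 15\right) = 42 \left(\sqrt{\left(\left(6 - \frac{2}{5}\right) + 3\right) \left(-5 - 3\right)} - 15\right) = 42 \left(\sqrt{\left(\left(6 - \frac{2}{5}\right) + 3\right) \left(-8\right)} - 15\right) = 42 \left(\sqrt{\left(\frac{28}{5} + 3\right) \left(-8\right)} - 15\right) = 42 \left(\sqrt{\frac{43}{5} \left(-8\right)} - 15\right) = 42 \left(\sqrt{- \frac{344}{5}} - 15\right) = 42 \left(\frac{2 i \sqrt{430}}{5} - 15\right) = 42 \left(-15 + \frac{2 i \sqrt{430}}{5}\right) = -630 + \frac{84 i \sqrt{430}}{5}$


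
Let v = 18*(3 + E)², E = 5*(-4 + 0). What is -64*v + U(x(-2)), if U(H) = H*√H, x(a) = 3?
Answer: -332928 + 3*√3 ≈ -3.3292e+5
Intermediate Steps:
E = -20 (E = 5*(-4) = -20)
U(H) = H^(3/2)
v = 5202 (v = 18*(3 - 20)² = 18*(-17)² = 18*289 = 5202)
-64*v + U(x(-2)) = -64*5202 + 3^(3/2) = -332928 + 3*√3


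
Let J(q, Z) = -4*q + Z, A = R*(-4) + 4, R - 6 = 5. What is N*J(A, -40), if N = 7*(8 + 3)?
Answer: 9240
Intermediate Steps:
R = 11 (R = 6 + 5 = 11)
N = 77 (N = 7*11 = 77)
A = -40 (A = 11*(-4) + 4 = -44 + 4 = -40)
J(q, Z) = Z - 4*q
N*J(A, -40) = 77*(-40 - 4*(-40)) = 77*(-40 + 160) = 77*120 = 9240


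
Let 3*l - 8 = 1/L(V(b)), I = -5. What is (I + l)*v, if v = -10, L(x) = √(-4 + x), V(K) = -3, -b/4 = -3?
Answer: 70/3 + 10*I*√7/21 ≈ 23.333 + 1.2599*I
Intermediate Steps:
b = 12 (b = -4*(-3) = 12)
l = 8/3 - I*√7/21 (l = 8/3 + 1/(3*(√(-4 - 3))) = 8/3 + 1/(3*(√(-7))) = 8/3 + 1/(3*((I*√7))) = 8/3 + (-I*√7/7)/3 = 8/3 - I*√7/21 ≈ 2.6667 - 0.12599*I)
(I + l)*v = (-5 + (8/3 - I*√7/21))*(-10) = (-7/3 - I*√7/21)*(-10) = 70/3 + 10*I*√7/21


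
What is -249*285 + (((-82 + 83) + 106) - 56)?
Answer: -70914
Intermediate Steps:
-249*285 + (((-82 + 83) + 106) - 56) = -70965 + ((1 + 106) - 56) = -70965 + (107 - 56) = -70965 + 51 = -70914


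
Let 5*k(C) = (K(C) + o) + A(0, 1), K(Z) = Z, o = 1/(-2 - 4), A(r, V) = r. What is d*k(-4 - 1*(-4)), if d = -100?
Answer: 10/3 ≈ 3.3333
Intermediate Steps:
o = -⅙ (o = 1/(-6) = -⅙ ≈ -0.16667)
k(C) = -1/30 + C/5 (k(C) = ((C - ⅙) + 0)/5 = ((-⅙ + C) + 0)/5 = (-⅙ + C)/5 = -1/30 + C/5)
d*k(-4 - 1*(-4)) = -100*(-1/30 + (-4 - 1*(-4))/5) = -100*(-1/30 + (-4 + 4)/5) = -100*(-1/30 + (⅕)*0) = -100*(-1/30 + 0) = -100*(-1/30) = 10/3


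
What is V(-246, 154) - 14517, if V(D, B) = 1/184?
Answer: -2671127/184 ≈ -14517.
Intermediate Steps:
V(D, B) = 1/184
V(-246, 154) - 14517 = 1/184 - 14517 = -2671127/184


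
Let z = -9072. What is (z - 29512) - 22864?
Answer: -61448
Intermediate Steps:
(z - 29512) - 22864 = (-9072 - 29512) - 22864 = -38584 - 22864 = -61448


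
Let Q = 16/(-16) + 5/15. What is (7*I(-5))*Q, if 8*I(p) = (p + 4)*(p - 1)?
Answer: -7/2 ≈ -3.5000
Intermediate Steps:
Q = -⅔ (Q = 16*(-1/16) + 5*(1/15) = -1 + ⅓ = -⅔ ≈ -0.66667)
I(p) = (-1 + p)*(4 + p)/8 (I(p) = ((p + 4)*(p - 1))/8 = ((4 + p)*(-1 + p))/8 = ((-1 + p)*(4 + p))/8 = (-1 + p)*(4 + p)/8)
(7*I(-5))*Q = (7*(-½ + (⅛)*(-5)² + (3/8)*(-5)))*(-⅔) = (7*(-½ + (⅛)*25 - 15/8))*(-⅔) = (7*(-½ + 25/8 - 15/8))*(-⅔) = (7*(¾))*(-⅔) = (21/4)*(-⅔) = -7/2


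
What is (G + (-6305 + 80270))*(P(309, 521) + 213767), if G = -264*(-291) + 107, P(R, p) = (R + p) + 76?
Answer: 32393297008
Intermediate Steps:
P(R, p) = 76 + R + p
G = 76931 (G = 76824 + 107 = 76931)
(G + (-6305 + 80270))*(P(309, 521) + 213767) = (76931 + (-6305 + 80270))*((76 + 309 + 521) + 213767) = (76931 + 73965)*(906 + 213767) = 150896*214673 = 32393297008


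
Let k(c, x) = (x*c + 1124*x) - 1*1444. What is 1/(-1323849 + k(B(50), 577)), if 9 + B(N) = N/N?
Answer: -1/681361 ≈ -1.4677e-6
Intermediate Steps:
B(N) = -8 (B(N) = -9 + N/N = -9 + 1 = -8)
k(c, x) = -1444 + 1124*x + c*x (k(c, x) = (c*x + 1124*x) - 1444 = (1124*x + c*x) - 1444 = -1444 + 1124*x + c*x)
1/(-1323849 + k(B(50), 577)) = 1/(-1323849 + (-1444 + 1124*577 - 8*577)) = 1/(-1323849 + (-1444 + 648548 - 4616)) = 1/(-1323849 + 642488) = 1/(-681361) = -1/681361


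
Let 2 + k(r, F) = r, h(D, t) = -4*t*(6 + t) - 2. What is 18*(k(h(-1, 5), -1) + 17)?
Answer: -3726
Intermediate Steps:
h(D, t) = -2 - 4*t*(6 + t) (h(D, t) = -4*t*(6 + t) - 2 = -2 - 4*t*(6 + t))
k(r, F) = -2 + r
18*(k(h(-1, 5), -1) + 17) = 18*((-2 + (-2 - 24*5 - 4*5²)) + 17) = 18*((-2 + (-2 - 120 - 4*25)) + 17) = 18*((-2 + (-2 - 120 - 100)) + 17) = 18*((-2 - 222) + 17) = 18*(-224 + 17) = 18*(-207) = -3726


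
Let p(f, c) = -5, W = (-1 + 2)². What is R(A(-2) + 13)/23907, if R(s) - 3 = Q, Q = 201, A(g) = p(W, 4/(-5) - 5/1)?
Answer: 68/7969 ≈ 0.0085331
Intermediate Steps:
W = 1 (W = 1² = 1)
A(g) = -5
R(s) = 204 (R(s) = 3 + 201 = 204)
R(A(-2) + 13)/23907 = 204/23907 = 204*(1/23907) = 68/7969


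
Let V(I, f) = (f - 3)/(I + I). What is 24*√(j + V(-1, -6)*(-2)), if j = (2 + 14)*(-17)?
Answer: 24*I*√281 ≈ 402.31*I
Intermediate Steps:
j = -272 (j = 16*(-17) = -272)
V(I, f) = (-3 + f)/(2*I) (V(I, f) = (-3 + f)/((2*I)) = (-3 + f)*(1/(2*I)) = (-3 + f)/(2*I))
24*√(j + V(-1, -6)*(-2)) = 24*√(-272 + ((½)*(-3 - 6)/(-1))*(-2)) = 24*√(-272 + ((½)*(-1)*(-9))*(-2)) = 24*√(-272 + (9/2)*(-2)) = 24*√(-272 - 9) = 24*√(-281) = 24*(I*√281) = 24*I*√281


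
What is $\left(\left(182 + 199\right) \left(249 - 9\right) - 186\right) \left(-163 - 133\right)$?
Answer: $-27011184$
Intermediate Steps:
$\left(\left(182 + 199\right) \left(249 - 9\right) - 186\right) \left(-163 - 133\right) = \left(381 \left(249 - 9\right) - 186\right) \left(-296\right) = \left(381 \cdot 240 - 186\right) \left(-296\right) = \left(91440 - 186\right) \left(-296\right) = 91254 \left(-296\right) = -27011184$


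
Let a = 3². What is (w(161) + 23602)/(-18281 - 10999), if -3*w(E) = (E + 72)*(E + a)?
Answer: -7799/21960 ≈ -0.35515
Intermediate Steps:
a = 9
w(E) = -(9 + E)*(72 + E)/3 (w(E) = -(E + 72)*(E + 9)/3 = -(72 + E)*(9 + E)/3 = -(9 + E)*(72 + E)/3)
(w(161) + 23602)/(-18281 - 10999) = ((-216 - 27*161 - ⅓*161²) + 23602)/(-18281 - 10999) = ((-216 - 4347 - ⅓*25921) + 23602)/(-29280) = ((-216 - 4347 - 25921/3) + 23602)*(-1/29280) = (-39610/3 + 23602)*(-1/29280) = (31196/3)*(-1/29280) = -7799/21960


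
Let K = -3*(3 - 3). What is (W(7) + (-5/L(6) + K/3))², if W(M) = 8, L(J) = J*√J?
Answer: 13849/216 - 20*√6/9 ≈ 58.672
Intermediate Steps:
L(J) = J^(3/2)
K = 0 (K = -3*0 = 0)
(W(7) + (-5/L(6) + K/3))² = (8 + (-5*√6/36 + 0/3))² = (8 + (-5*√6/36 + 0*(⅓)))² = (8 + (-5*√6/36 + 0))² = (8 - 5*√6/36)²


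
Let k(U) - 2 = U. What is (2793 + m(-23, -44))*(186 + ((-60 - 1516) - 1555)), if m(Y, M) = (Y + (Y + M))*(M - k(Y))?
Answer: -14321535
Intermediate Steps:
k(U) = 2 + U
m(Y, M) = (M + 2*Y)*(-2 + M - Y) (m(Y, M) = (Y + (Y + M))*(M - (2 + Y)) = (Y + (M + Y))*(M + (-2 - Y)) = (M + 2*Y)*(-2 + M - Y))
(2793 + m(-23, -44))*(186 + ((-60 - 1516) - 1555)) = (2793 + ((-44)² - 4*(-23) - 2*(-44) - 2*(-23)² - 44*(-23)))*(186 + ((-60 - 1516) - 1555)) = (2793 + (1936 + 92 + 88 - 2*529 + 1012))*(186 + (-1576 - 1555)) = (2793 + (1936 + 92 + 88 - 1058 + 1012))*(186 - 3131) = (2793 + 2070)*(-2945) = 4863*(-2945) = -14321535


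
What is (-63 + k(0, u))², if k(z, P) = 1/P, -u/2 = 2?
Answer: 64009/16 ≈ 4000.6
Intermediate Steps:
u = -4 (u = -2*2 = -4)
(-63 + k(0, u))² = (-63 + 1/(-4))² = (-63 - ¼)² = (-253/4)² = 64009/16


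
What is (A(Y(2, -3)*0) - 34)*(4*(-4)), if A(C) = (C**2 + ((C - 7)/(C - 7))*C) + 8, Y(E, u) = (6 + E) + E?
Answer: 416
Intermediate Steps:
Y(E, u) = 6 + 2*E
A(C) = 8 + C + C**2 (A(C) = (C**2 + ((-7 + C)/(-7 + C))*C) + 8 = (C**2 + 1*C) + 8 = (C**2 + C) + 8 = (C + C**2) + 8 = 8 + C + C**2)
(A(Y(2, -3)*0) - 34)*(4*(-4)) = ((8 + (6 + 2*2)*0 + ((6 + 2*2)*0)**2) - 34)*(4*(-4)) = ((8 + (6 + 4)*0 + ((6 + 4)*0)**2) - 34)*(-16) = ((8 + 10*0 + (10*0)**2) - 34)*(-16) = ((8 + 0 + 0**2) - 34)*(-16) = ((8 + 0 + 0) - 34)*(-16) = (8 - 34)*(-16) = -26*(-16) = 416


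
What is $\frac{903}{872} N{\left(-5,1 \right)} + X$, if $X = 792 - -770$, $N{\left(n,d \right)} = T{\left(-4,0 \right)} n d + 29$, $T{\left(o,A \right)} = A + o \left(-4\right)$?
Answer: $\frac{1316011}{872} \approx 1509.2$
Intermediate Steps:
$T{\left(o,A \right)} = A - 4 o$
$N{\left(n,d \right)} = 29 + 16 d n$ ($N{\left(n,d \right)} = \left(0 - -16\right) n d + 29 = \left(0 + 16\right) n d + 29 = 16 n d + 29 = 16 d n + 29 = 29 + 16 d n$)
$X = 1562$ ($X = 792 + 770 = 1562$)
$\frac{903}{872} N{\left(-5,1 \right)} + X = \frac{903}{872} \left(29 + 16 \cdot 1 \left(-5\right)\right) + 1562 = 903 \cdot \frac{1}{872} \left(29 - 80\right) + 1562 = \frac{903}{872} \left(-51\right) + 1562 = - \frac{46053}{872} + 1562 = \frac{1316011}{872}$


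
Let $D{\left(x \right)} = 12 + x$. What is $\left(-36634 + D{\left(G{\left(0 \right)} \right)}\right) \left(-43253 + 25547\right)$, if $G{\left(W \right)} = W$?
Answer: $648429132$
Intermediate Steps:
$\left(-36634 + D{\left(G{\left(0 \right)} \right)}\right) \left(-43253 + 25547\right) = \left(-36634 + \left(12 + 0\right)\right) \left(-43253 + 25547\right) = \left(-36634 + 12\right) \left(-17706\right) = \left(-36622\right) \left(-17706\right) = 648429132$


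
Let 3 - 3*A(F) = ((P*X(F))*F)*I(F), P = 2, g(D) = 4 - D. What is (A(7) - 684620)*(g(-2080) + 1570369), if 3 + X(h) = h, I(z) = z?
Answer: -1076736667599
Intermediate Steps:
X(h) = -3 + h
A(F) = 1 - F**2*(-6 + 2*F)/3 (A(F) = 1 - (2*(-3 + F))*F*F/3 = 1 - (-6 + 2*F)*F*F/3 = 1 - F*(-6 + 2*F)*F/3 = 1 - F**2*(-6 + 2*F)/3)
(A(7) - 684620)*(g(-2080) + 1570369) = ((1 + (2/3)*7**2*(3 - 1*7)) - 684620)*((4 - 1*(-2080)) + 1570369) = ((1 + (2/3)*49*(3 - 7)) - 684620)*((4 + 2080) + 1570369) = ((1 + (2/3)*49*(-4)) - 684620)*(2084 + 1570369) = ((1 - 392/3) - 684620)*1572453 = (-389/3 - 684620)*1572453 = -2054249/3*1572453 = -1076736667599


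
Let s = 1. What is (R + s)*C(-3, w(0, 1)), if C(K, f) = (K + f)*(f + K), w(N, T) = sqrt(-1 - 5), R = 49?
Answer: 150 - 300*I*sqrt(6) ≈ 150.0 - 734.85*I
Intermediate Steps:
w(N, T) = I*sqrt(6) (w(N, T) = sqrt(-6) = I*sqrt(6))
C(K, f) = (K + f)**2 (C(K, f) = (K + f)*(K + f) = (K + f)**2)
(R + s)*C(-3, w(0, 1)) = (49 + 1)*(-3 + I*sqrt(6))**2 = 50*(-3 + I*sqrt(6))**2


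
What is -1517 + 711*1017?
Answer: 721570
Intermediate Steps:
-1517 + 711*1017 = -1517 + 723087 = 721570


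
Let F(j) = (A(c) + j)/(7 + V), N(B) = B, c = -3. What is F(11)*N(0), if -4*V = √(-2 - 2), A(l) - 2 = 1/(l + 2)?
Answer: 0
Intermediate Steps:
A(l) = 2 + 1/(2 + l) (A(l) = 2 + 1/(l + 2) = 2 + 1/(2 + l))
V = -I/2 (V = -√(-2 - 2)/4 = -I/2 ≈ -0.5*I)
F(j) = 4*(1 + j)*(7 + I/2)/197 (F(j) = ((5 + 2*(-3))/(2 - 3) + j)/(7 - I/2) = ((5 - 6)/(-1) + j)*(4*(7 + I/2)/197) = (-1*(-1) + j)*(4*(7 + I/2)/197) = (1 + j)*(4*(7 + I/2)/197) = 4*(1 + j)*(7 + I/2)/197)
F(11)*N(0) = (2*(1 + 11)*(14 + I)/197)*0 = ((2/197)*12*(14 + I))*0 = (336/197 + 24*I/197)*0 = 0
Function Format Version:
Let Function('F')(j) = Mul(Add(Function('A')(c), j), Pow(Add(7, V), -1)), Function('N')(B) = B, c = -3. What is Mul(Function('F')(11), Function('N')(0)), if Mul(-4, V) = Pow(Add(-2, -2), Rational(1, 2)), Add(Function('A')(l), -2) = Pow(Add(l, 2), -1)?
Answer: 0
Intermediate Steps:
Function('A')(l) = Add(2, Pow(Add(2, l), -1)) (Function('A')(l) = Add(2, Pow(Add(l, 2), -1)) = Add(2, Pow(Add(2, l), -1)))
V = Mul(Rational(-1, 2), I) (V = Mul(Rational(-1, 4), Pow(Add(-2, -2), Rational(1, 2))) = Mul(Rational(-1, 4), Pow(-4, Rational(1, 2))) = Mul(Rational(-1, 4), Mul(2, I)) = Mul(Rational(-1, 2), I) ≈ Mul(-0.50000, I))
Function('F')(j) = Mul(Rational(4, 197), Add(1, j), Add(7, Mul(Rational(1, 2), I))) (Function('F')(j) = Mul(Add(Mul(Pow(Add(2, -3), -1), Add(5, Mul(2, -3))), j), Pow(Add(7, Mul(Rational(-1, 2), I)), -1)) = Mul(Add(Mul(Pow(-1, -1), Add(5, -6)), j), Mul(Rational(4, 197), Add(7, Mul(Rational(1, 2), I)))) = Mul(Add(Mul(-1, -1), j), Mul(Rational(4, 197), Add(7, Mul(Rational(1, 2), I)))) = Mul(Add(1, j), Mul(Rational(4, 197), Add(7, Mul(Rational(1, 2), I)))) = Mul(Rational(4, 197), Add(1, j), Add(7, Mul(Rational(1, 2), I))))
Mul(Function('F')(11), Function('N')(0)) = Mul(Mul(Rational(2, 197), Add(1, 11), Add(14, I)), 0) = Mul(Mul(Rational(2, 197), 12, Add(14, I)), 0) = Mul(Add(Rational(336, 197), Mul(Rational(24, 197), I)), 0) = 0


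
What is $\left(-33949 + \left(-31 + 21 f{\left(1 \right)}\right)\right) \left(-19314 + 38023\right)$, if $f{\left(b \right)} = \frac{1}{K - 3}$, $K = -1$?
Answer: $- \frac{2543320169}{4} \approx -6.3583 \cdot 10^{8}$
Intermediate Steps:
$f{\left(b \right)} = - \frac{1}{4}$ ($f{\left(b \right)} = \frac{1}{-1 - 3} = \frac{1}{-4} = - \frac{1}{4}$)
$\left(-33949 + \left(-31 + 21 f{\left(1 \right)}\right)\right) \left(-19314 + 38023\right) = \left(-33949 + \left(-31 + 21 \left(- \frac{1}{4}\right)\right)\right) \left(-19314 + 38023\right) = \left(-33949 - \frac{145}{4}\right) 18709 = \left(- \frac{135941}{4}\right) 18709 = - \frac{2543320169}{4}$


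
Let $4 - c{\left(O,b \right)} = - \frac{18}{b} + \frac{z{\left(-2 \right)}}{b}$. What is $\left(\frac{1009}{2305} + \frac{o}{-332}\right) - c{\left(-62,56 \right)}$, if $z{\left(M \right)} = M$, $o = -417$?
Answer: $- \frac{14267219}{5356820} \approx -2.6634$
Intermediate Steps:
$c{\left(O,b \right)} = 4 + \frac{20}{b}$ ($c{\left(O,b \right)} = 4 - \left(- \frac{18}{b} - \frac{2}{b}\right) = 4 - - \frac{20}{b} = 4 + \frac{20}{b}$)
$\left(\frac{1009}{2305} + \frac{o}{-332}\right) - c{\left(-62,56 \right)} = \left(\frac{1009}{2305} - \frac{417}{-332}\right) - \left(4 + \frac{20}{56}\right) = \left(1009 \cdot \frac{1}{2305} - - \frac{417}{332}\right) - \left(4 + 20 \cdot \frac{1}{56}\right) = \left(\frac{1009}{2305} + \frac{417}{332}\right) - \left(4 + \frac{5}{14}\right) = \frac{1296173}{765260} - \frac{61}{14} = - \frac{14267219}{5356820}$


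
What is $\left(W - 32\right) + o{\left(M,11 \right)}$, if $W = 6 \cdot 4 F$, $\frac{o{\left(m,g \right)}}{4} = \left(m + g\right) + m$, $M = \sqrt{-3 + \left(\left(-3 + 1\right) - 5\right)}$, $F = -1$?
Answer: $-12 + 8 i \sqrt{10} \approx -12.0 + 25.298 i$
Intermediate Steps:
$M = i \sqrt{10}$ ($M = \sqrt{-3 - 7} = \sqrt{-10} = i \sqrt{10} \approx 3.1623 i$)
$o{\left(m,g \right)} = 4 g + 8 m$ ($o{\left(m,g \right)} = 4 \left(\left(m + g\right) + m\right) = 4 \left(\left(g + m\right) + m\right) = 4 \left(g + 2 m\right) = 4 g + 8 m$)
$W = -24$ ($W = 6 \cdot 4 \left(-1\right) = 24 \left(-1\right) = -24$)
$\left(W - 32\right) + o{\left(M,11 \right)} = \left(-24 - 32\right) + \left(4 \cdot 11 + 8 i \sqrt{10}\right) = -56 + \left(44 + 8 i \sqrt{10}\right) = -12 + 8 i \sqrt{10}$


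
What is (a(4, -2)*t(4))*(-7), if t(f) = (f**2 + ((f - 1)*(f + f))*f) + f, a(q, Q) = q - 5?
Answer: 812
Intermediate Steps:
a(q, Q) = -5 + q
t(f) = f + f**2 + 2*f**2*(-1 + f) (t(f) = (f**2 + ((-1 + f)*(2*f))*f) + f = (f**2 + (2*f*(-1 + f))*f) + f = (f**2 + 2*f**2*(-1 + f)) + f = f + f**2 + 2*f**2*(-1 + f))
(a(4, -2)*t(4))*(-7) = ((-5 + 4)*(4*(1 - 1*4 + 2*4**2)))*(-7) = -4*(1 - 4 + 2*16)*(-7) = -4*(1 - 4 + 32)*(-7) = -4*29*(-7) = -1*116*(-7) = -116*(-7) = 812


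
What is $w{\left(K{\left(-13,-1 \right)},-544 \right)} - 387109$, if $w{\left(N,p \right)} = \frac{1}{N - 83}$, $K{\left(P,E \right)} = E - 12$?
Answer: $- \frac{37162465}{96} \approx -3.8711 \cdot 10^{5}$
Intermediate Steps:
$K{\left(P,E \right)} = -12 + E$ ($K{\left(P,E \right)} = E - 12 = -12 + E$)
$w{\left(N,p \right)} = \frac{1}{-83 + N}$
$w{\left(K{\left(-13,-1 \right)},-544 \right)} - 387109 = \frac{1}{-83 - 13} - 387109 = \frac{1}{-96} - 387109 = - \frac{1}{96} - 387109 = - \frac{37162465}{96}$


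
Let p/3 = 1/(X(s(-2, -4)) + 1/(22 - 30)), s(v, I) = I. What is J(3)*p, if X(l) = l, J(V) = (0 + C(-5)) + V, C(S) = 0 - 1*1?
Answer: -16/11 ≈ -1.4545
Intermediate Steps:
C(S) = -1 (C(S) = 0 - 1 = -1)
J(V) = -1 + V (J(V) = (0 - 1) + V = -1 + V)
p = -8/11 (p = 3/(-4 + 1/(22 - 30)) = 3/(-4 + 1/(-8)) = 3/(-4 - 1/8) = 3/(-33/8) = 3*(-8/33) = -8/11 ≈ -0.72727)
J(3)*p = (-1 + 3)*(-8/11) = 2*(-8/11) = -16/11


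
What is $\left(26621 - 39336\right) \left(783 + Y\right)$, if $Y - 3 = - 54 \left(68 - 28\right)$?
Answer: $17470410$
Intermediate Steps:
$Y = -2157$ ($Y = 3 - 54 \left(68 - 28\right) = 3 - 2160 = -2157$)
$\left(26621 - 39336\right) \left(783 + Y\right) = \left(26621 - 39336\right) \left(783 - 2157\right) = \left(-12715\right) \left(-1374\right) = 17470410$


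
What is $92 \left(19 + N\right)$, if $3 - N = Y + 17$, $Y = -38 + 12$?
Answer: $2852$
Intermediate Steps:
$Y = -26$
$N = 12$ ($N = 3 - \left(-26 + 17\right) = 3 - -9 = 3 + 9 = 12$)
$92 \left(19 + N\right) = 92 \left(19 + 12\right) = 92 \cdot 31 = 2852$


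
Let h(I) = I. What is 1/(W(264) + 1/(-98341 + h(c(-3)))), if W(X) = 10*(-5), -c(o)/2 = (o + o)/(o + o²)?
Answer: -98339/4916951 ≈ -0.020000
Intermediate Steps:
c(o) = -4*o/(o + o²) (c(o) = -2*(o + o)/(o + o²) = -2*2*o/(o + o²) = -4*o/(o + o²))
W(X) = -50
1/(W(264) + 1/(-98341 + h(c(-3)))) = 1/(-50 + 1/(-98341 - 4/(1 - 3))) = 1/(-50 + 1/(-98341 - 4/(-2))) = 1/(-50 + 1/(-98341 - 4*(-½))) = 1/(-50 + 1/(-98341 + 2)) = 1/(-50 + 1/(-98339)) = 1/(-50 - 1/98339) = 1/(-4916951/98339) = -98339/4916951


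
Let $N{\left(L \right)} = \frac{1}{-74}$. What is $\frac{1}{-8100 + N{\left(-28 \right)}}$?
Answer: $- \frac{74}{599401} \approx -0.00012346$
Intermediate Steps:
$N{\left(L \right)} = - \frac{1}{74}$
$\frac{1}{-8100 + N{\left(-28 \right)}} = \frac{1}{-8100 - \frac{1}{74}} = \frac{1}{- \frac{599401}{74}} = - \frac{74}{599401}$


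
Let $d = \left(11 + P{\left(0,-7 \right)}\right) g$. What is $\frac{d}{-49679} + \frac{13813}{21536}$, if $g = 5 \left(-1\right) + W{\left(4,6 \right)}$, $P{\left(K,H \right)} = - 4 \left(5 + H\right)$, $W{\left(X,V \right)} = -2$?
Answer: $\frac{98440045}{152840992} \approx 0.64407$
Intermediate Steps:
$P{\left(K,H \right)} = -20 - 4 H$
$g = -7$ ($g = 5 \left(-1\right) - 2 = -5 - 2 = -7$)
$d = -133$ ($d = \left(11 - -8\right) \left(-7\right) = \left(11 + \left(-20 + 28\right)\right) \left(-7\right) = \left(11 + 8\right) \left(-7\right) = 19 \left(-7\right) = -133$)
$\frac{d}{-49679} + \frac{13813}{21536} = - \frac{133}{-49679} + \frac{13813}{21536} = \left(-133\right) \left(- \frac{1}{49679}\right) + 13813 \cdot \frac{1}{21536} = \frac{19}{7097} + \frac{13813}{21536} = \frac{98440045}{152840992}$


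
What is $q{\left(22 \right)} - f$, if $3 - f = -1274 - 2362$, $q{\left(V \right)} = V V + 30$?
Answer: $-3125$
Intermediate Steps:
$q{\left(V \right)} = 30 + V^{2}$ ($q{\left(V \right)} = V^{2} + 30 = 30 + V^{2}$)
$f = 3639$ ($f = 3 - \left(-1274 - 2362\right) = 3 - -3636 = 3 + 3636 = 3639$)
$q{\left(22 \right)} - f = \left(30 + 22^{2}\right) - 3639 = \left(30 + 484\right) - 3639 = 514 - 3639 = -3125$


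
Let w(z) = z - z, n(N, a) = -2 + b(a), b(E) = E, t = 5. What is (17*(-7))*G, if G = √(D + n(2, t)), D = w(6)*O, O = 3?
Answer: -119*√3 ≈ -206.11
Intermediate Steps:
n(N, a) = -2 + a
w(z) = 0
D = 0 (D = 0*3 = 0)
G = √3 (G = √(0 + (-2 + 5)) = √(0 + 3) = √3 ≈ 1.7320)
(17*(-7))*G = (17*(-7))*√3 = -119*√3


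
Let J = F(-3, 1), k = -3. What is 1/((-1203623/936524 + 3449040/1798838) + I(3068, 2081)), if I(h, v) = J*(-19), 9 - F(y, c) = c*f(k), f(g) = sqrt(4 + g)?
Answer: -842327479556/127501283919069 ≈ -0.0066064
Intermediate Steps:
F(y, c) = 9 - c (F(y, c) = 9 - c*sqrt(4 - 3) = 9 - c*sqrt(1) = 9 - c)
J = 8 (J = 9 - 1*1 = 9 - 1 = 8)
I(h, v) = -152 (I(h, v) = 8*(-19) = -152)
1/((-1203623/936524 + 3449040/1798838) + I(3068, 2081)) = 1/((-1203623/936524 + 3449040/1798838) - 152) = 1/((-1203623*1/936524 + 3449040*(1/1798838)) - 152) = 1/((-1203623/936524 + 1724520/899419) - 152) = 1/(532492973443/842327479556 - 152) = 1/(-127501283919069/842327479556) = -842327479556/127501283919069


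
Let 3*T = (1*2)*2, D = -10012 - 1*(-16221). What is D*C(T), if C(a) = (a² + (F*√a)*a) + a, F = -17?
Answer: 173852/9 - 844424*√3/9 ≈ -1.4319e+5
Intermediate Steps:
D = 6209 (D = -10012 + 16221 = 6209)
T = 4/3 (T = ((1*2)*2)/3 = (2*2)/3 = (⅓)*4 = 4/3 ≈ 1.3333)
C(a) = a + a² - 17*a^(3/2) (C(a) = (a² + (-17*√a)*a) + a = (a² - 17*a^(3/2)) + a = a + a² - 17*a^(3/2))
D*C(T) = 6209*(4/3 + (4/3)² - 136*√3/9) = 6209*(4/3 + 16/9 - 136*√3/9) = 6209*(28/9 - 136*√3/9) = 173852/9 - 844424*√3/9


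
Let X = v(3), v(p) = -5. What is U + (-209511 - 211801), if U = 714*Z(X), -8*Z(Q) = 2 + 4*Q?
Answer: -839411/2 ≈ -4.1971e+5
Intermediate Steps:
X = -5
Z(Q) = -¼ - Q/2 (Z(Q) = -(2 + 4*Q)/8 = -¼ - Q/2)
U = 3213/2 (U = 714*(-¼ - ½*(-5)) = 714*(-¼ + 5/2) = 714*(9/4) = 3213/2 ≈ 1606.5)
U + (-209511 - 211801) = 3213/2 + (-209511 - 211801) = 3213/2 - 421312 = -839411/2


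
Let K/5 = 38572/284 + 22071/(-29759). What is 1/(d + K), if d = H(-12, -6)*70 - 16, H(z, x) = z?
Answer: -2112889/381638004 ≈ -0.0055364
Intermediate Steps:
d = -856 (d = -12*70 - 16 = -840 - 16 = -856)
K = 1426994980/2112889 (K = 5*(38572/284 + 22071/(-29759)) = 5*(38572*(1/284) + 22071*(-1/29759)) = 5*(9643/71 - 22071/29759) = 5*(285398996/2112889) = 1426994980/2112889 ≈ 675.38)
1/(d + K) = 1/(-856 + 1426994980/2112889) = 1/(-381638004/2112889) = -2112889/381638004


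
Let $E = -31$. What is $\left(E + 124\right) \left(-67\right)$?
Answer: $-6231$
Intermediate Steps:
$\left(E + 124\right) \left(-67\right) = \left(-31 + 124\right) \left(-67\right) = 93 \left(-67\right) = -6231$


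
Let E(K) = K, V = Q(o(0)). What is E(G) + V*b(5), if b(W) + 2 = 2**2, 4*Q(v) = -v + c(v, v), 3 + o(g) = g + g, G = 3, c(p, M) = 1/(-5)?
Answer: 22/5 ≈ 4.4000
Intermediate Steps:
c(p, M) = -1/5
o(g) = -3 + 2*g (o(g) = -3 + (g + g) = -3 + 2*g)
Q(v) = -1/20 - v/4 (Q(v) = (-v - 1/5)/4 = (-1/5 - v)/4 = -1/20 - v/4)
V = 7/10 (V = -1/20 - (-3 + 2*0)/4 = -1/20 - (-3 + 0)/4 = -1/20 - 1/4*(-3) = -1/20 + 3/4 = 7/10 ≈ 0.70000)
b(W) = 2 (b(W) = -2 + 2**2 = -2 + 4 = 2)
E(G) + V*b(5) = 3 + (7/10)*2 = 3 + 7/5 = 22/5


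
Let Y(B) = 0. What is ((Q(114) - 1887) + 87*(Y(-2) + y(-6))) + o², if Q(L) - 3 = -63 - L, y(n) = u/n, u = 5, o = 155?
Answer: 43783/2 ≈ 21892.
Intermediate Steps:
y(n) = 5/n
Q(L) = -60 - L (Q(L) = 3 + (-63 - L) = -60 - L)
((Q(114) - 1887) + 87*(Y(-2) + y(-6))) + o² = (((-60 - 1*114) - 1887) + 87*(0 + 5/(-6))) + 155² = (((-60 - 114) - 1887) + 87*(0 + 5*(-⅙))) + 24025 = ((-174 - 1887) + 87*(0 - ⅚)) + 24025 = (-2061 + 87*(-⅚)) + 24025 = (-2061 - 145/2) + 24025 = -4267/2 + 24025 = 43783/2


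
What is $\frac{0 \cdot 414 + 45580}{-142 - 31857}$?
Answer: $- \frac{45580}{31999} \approx -1.4244$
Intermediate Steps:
$\frac{0 \cdot 414 + 45580}{-142 - 31857} = \frac{0 + 45580}{-31999} = 45580 \left(- \frac{1}{31999}\right) = - \frac{45580}{31999}$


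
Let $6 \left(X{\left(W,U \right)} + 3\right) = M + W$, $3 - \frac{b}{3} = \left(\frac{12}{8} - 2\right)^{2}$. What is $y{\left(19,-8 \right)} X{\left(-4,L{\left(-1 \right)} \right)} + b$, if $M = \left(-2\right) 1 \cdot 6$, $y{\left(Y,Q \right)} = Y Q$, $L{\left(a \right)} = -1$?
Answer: $\frac{10435}{12} \approx 869.58$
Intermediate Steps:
$y{\left(Y,Q \right)} = Q Y$
$b = \frac{33}{4}$ ($b = 9 - 3 \left(\frac{12}{8} - 2\right)^{2} = 9 - 3 \left(12 \cdot \frac{1}{8} - 2\right)^{2} = 9 - 3 \left(\frac{3}{2} - 2\right)^{2} = 9 - 3 \left(- \frac{1}{2}\right)^{2} = 9 - \frac{3}{4} = \frac{33}{4} \approx 8.25$)
$M = -12$ ($M = \left(-2\right) 6 = -12$)
$X{\left(W,U \right)} = -5 + \frac{W}{6}$ ($X{\left(W,U \right)} = -3 + \frac{-12 + W}{6} = -3 + \left(-2 + \frac{W}{6}\right) = -5 + \frac{W}{6}$)
$y{\left(19,-8 \right)} X{\left(-4,L{\left(-1 \right)} \right)} + b = \left(-8\right) 19 \left(-5 + \frac{1}{6} \left(-4\right)\right) + \frac{33}{4} = - 152 \left(-5 - \frac{2}{3}\right) + \frac{33}{4} = \left(-152\right) \left(- \frac{17}{3}\right) + \frac{33}{4} = \frac{2584}{3} + \frac{33}{4} = \frac{10435}{12}$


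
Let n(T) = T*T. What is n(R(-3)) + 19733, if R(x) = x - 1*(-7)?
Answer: 19749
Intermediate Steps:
R(x) = 7 + x (R(x) = x + 7 = 7 + x)
n(T) = T²
n(R(-3)) + 19733 = (7 - 3)² + 19733 = 4² + 19733 = 16 + 19733 = 19749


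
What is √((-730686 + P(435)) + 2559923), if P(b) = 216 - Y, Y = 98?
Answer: √1829355 ≈ 1352.5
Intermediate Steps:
P(b) = 118 (P(b) = 216 - 1*98 = 216 - 98 = 118)
√((-730686 + P(435)) + 2559923) = √((-730686 + 118) + 2559923) = √(-730568 + 2559923) = √1829355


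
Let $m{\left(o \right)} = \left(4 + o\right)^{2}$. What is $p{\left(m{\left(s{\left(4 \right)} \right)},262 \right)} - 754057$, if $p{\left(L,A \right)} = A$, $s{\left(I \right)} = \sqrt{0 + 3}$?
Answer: $-753795$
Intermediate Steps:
$s{\left(I \right)} = \sqrt{3}$
$p{\left(m{\left(s{\left(4 \right)} \right)},262 \right)} - 754057 = 262 - 754057 = -753795$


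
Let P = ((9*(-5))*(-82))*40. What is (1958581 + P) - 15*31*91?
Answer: 2063866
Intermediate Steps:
P = 147600 (P = -45*(-82)*40 = 3690*40 = 147600)
(1958581 + P) - 15*31*91 = (1958581 + 147600) - 15*31*91 = 2106181 - 465*91 = 2106181 - 42315 = 2063866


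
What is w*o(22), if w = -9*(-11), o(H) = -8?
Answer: -792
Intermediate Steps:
w = 99
w*o(22) = 99*(-8) = -792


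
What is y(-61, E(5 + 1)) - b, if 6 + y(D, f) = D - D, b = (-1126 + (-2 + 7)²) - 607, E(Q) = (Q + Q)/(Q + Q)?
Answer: 1702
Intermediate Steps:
E(Q) = 1 (E(Q) = (2*Q)/((2*Q)) = (2*Q)*(1/(2*Q)) = 1)
b = -1708 (b = (-1126 + 5²) - 607 = (-1126 + 25) - 607 = -1101 - 607 = -1708)
y(D, f) = -6 (y(D, f) = -6 + (D - D) = -6 + 0 = -6)
y(-61, E(5 + 1)) - b = -6 - 1*(-1708) = -6 + 1708 = 1702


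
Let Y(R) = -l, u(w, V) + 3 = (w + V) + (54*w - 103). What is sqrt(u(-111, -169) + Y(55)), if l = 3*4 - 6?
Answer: I*sqrt(6386) ≈ 79.912*I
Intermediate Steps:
l = 6 (l = 12 - 6 = 6)
u(w, V) = -106 + V + 55*w (u(w, V) = -3 + ((w + V) + (54*w - 103)) = -3 + ((V + w) + (-103 + 54*w)) = -3 + (-103 + V + 55*w) = -106 + V + 55*w)
Y(R) = -6 (Y(R) = -1*6 = -6)
sqrt(u(-111, -169) + Y(55)) = sqrt((-106 - 169 + 55*(-111)) - 6) = sqrt((-106 - 169 - 6105) - 6) = sqrt(-6380 - 6) = sqrt(-6386) = I*sqrt(6386)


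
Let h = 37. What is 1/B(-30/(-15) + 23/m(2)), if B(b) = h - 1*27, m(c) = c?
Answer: 1/10 ≈ 0.10000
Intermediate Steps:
B(b) = 10 (B(b) = 37 - 1*27 = 37 - 27 = 10)
1/B(-30/(-15) + 23/m(2)) = 1/10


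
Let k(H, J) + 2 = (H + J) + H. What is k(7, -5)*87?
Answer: 609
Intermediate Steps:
k(H, J) = -2 + J + 2*H (k(H, J) = -2 + ((H + J) + H) = -2 + (J + 2*H) = -2 + J + 2*H)
k(7, -5)*87 = (-2 - 5 + 2*7)*87 = (-2 - 5 + 14)*87 = 7*87 = 609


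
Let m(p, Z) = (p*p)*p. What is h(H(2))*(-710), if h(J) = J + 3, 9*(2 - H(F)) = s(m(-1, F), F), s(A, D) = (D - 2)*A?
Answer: -3550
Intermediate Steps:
m(p, Z) = p³ (m(p, Z) = p²*p = p³)
s(A, D) = A*(-2 + D) (s(A, D) = (-2 + D)*A = A*(-2 + D))
H(F) = 16/9 + F/9 (H(F) = 2 - (-1)³*(-2 + F)/9 = 2 - (-1)*(-2 + F)/9 = 2 - (2 - F)/9 = 2 + (-2/9 + F/9) = 16/9 + F/9)
h(J) = 3 + J
h(H(2))*(-710) = (3 + (16/9 + (⅑)*2))*(-710) = (3 + (16/9 + 2/9))*(-710) = (3 + 2)*(-710) = 5*(-710) = -3550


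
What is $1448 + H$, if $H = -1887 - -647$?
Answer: $208$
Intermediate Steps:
$H = -1240$ ($H = -1887 + 647 = -1240$)
$1448 + H = 1448 - 1240 = 208$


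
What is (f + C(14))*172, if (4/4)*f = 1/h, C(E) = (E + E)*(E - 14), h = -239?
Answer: -172/239 ≈ -0.71967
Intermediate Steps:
C(E) = 2*E*(-14 + E) (C(E) = (2*E)*(-14 + E) = 2*E*(-14 + E))
f = -1/239 (f = 1/(-239) = -1/239 ≈ -0.0041841)
(f + C(14))*172 = (-1/239 + 2*14*(-14 + 14))*172 = (-1/239 + 2*14*0)*172 = (-1/239 + 0)*172 = -1/239*172 = -172/239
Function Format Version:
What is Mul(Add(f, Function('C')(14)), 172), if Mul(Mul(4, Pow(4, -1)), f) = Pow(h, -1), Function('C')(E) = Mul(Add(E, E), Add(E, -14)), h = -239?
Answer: Rational(-172, 239) ≈ -0.71967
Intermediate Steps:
Function('C')(E) = Mul(2, E, Add(-14, E)) (Function('C')(E) = Mul(Mul(2, E), Add(-14, E)) = Mul(2, E, Add(-14, E)))
f = Rational(-1, 239) (f = Pow(-239, -1) = Rational(-1, 239) ≈ -0.0041841)
Mul(Add(f, Function('C')(14)), 172) = Mul(Add(Rational(-1, 239), Mul(2, 14, Add(-14, 14))), 172) = Mul(Add(Rational(-1, 239), Mul(2, 14, 0)), 172) = Mul(Add(Rational(-1, 239), 0), 172) = Mul(Rational(-1, 239), 172) = Rational(-172, 239)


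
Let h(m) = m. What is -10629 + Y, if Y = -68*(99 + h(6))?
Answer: -17769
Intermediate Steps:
Y = -7140 (Y = -68*(99 + 6) = -68*105 = -7140)
-10629 + Y = -10629 - 7140 = -17769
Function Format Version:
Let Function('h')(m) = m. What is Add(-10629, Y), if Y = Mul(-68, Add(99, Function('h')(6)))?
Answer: -17769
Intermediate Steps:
Y = -7140 (Y = Mul(-68, Add(99, 6)) = Mul(-68, 105) = -7140)
Add(-10629, Y) = Add(-10629, -7140) = -17769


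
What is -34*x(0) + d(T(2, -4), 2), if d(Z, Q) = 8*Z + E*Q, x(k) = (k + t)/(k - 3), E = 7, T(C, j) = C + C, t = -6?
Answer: -22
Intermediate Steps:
T(C, j) = 2*C
x(k) = (-6 + k)/(-3 + k) (x(k) = (k - 6)/(k - 3) = (-6 + k)/(-3 + k))
d(Z, Q) = 7*Q + 8*Z (d(Z, Q) = 8*Z + 7*Q = 7*Q + 8*Z)
-34*x(0) + d(T(2, -4), 2) = -34*(-6 + 0)/(-3 + 0) + (7*2 + 8*(2*2)) = -34*(-6)/(-3) + (14 + 8*4) = -(-34)*(-6)/3 + (14 + 32) = -34*2 + 46 = -68 + 46 = -22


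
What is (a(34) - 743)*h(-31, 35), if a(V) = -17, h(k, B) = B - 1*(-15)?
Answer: -38000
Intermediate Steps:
h(k, B) = 15 + B (h(k, B) = B + 15 = 15 + B)
(a(34) - 743)*h(-31, 35) = (-17 - 743)*(15 + 35) = -760*50 = -38000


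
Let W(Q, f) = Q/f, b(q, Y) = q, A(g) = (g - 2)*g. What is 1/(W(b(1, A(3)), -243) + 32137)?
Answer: 243/7809290 ≈ 3.1117e-5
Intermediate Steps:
A(g) = g*(-2 + g) (A(g) = (-2 + g)*g = g*(-2 + g))
1/(W(b(1, A(3)), -243) + 32137) = 1/(1/(-243) + 32137) = 1/(1*(-1/243) + 32137) = 1/(-1/243 + 32137) = 1/(7809290/243) = 243/7809290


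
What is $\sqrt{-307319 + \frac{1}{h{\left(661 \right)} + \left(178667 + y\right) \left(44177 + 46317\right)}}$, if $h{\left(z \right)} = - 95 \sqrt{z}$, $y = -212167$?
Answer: $\frac{\sqrt{-4658263035655005 - 145976525 \sqrt{661}}}{5 \sqrt{606309800 + 19 \sqrt{661}}} \approx 554.36 i$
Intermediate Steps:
$\sqrt{-307319 + \frac{1}{h{\left(661 \right)} + \left(178667 + y\right) \left(44177 + 46317\right)}} = \sqrt{-307319 + \frac{1}{- 95 \sqrt{661} + \left(178667 - 212167\right) \left(44177 + 46317\right)}} = \sqrt{-307319 + \frac{1}{- 95 \sqrt{661} - 3031549000}} = \sqrt{-307319 + \frac{1}{-3031549000 - 95 \sqrt{661}}}$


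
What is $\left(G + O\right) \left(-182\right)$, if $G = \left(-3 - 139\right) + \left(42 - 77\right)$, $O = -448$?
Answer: $113750$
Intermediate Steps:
$G = -177$ ($G = -142 + \left(42 - 77\right) = -142 - 35 = -177$)
$\left(G + O\right) \left(-182\right) = \left(-177 - 448\right) \left(-182\right) = \left(-625\right) \left(-182\right) = 113750$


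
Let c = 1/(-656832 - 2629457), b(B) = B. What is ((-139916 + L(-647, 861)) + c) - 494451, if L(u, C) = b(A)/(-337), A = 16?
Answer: -702548432680192/1107479393 ≈ -6.3437e+5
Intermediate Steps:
c = -1/3286289 (c = 1/(-3286289) = -1/3286289 ≈ -3.0429e-7)
L(u, C) = -16/337 (L(u, C) = 16/(-337) = 16*(-1/337) = -16/337)
((-139916 + L(-647, 861)) + c) - 494451 = ((-139916 - 16/337) - 1/3286289) - 494451 = (-47151708/337 - 1/3286289) - 494451 = -154954139331949/1107479393 - 494451 = -702548432680192/1107479393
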